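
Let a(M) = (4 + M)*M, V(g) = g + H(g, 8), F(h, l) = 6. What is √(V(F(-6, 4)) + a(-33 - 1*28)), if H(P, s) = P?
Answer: √3489 ≈ 59.068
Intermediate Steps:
V(g) = 2*g (V(g) = g + g = 2*g)
a(M) = M*(4 + M)
√(V(F(-6, 4)) + a(-33 - 1*28)) = √(2*6 + (-33 - 1*28)*(4 + (-33 - 1*28))) = √(12 + (-33 - 28)*(4 + (-33 - 28))) = √(12 - 61*(4 - 61)) = √(12 - 61*(-57)) = √(12 + 3477) = √3489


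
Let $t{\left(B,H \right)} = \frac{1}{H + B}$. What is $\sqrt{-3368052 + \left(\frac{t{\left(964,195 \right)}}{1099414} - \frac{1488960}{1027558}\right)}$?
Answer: $\frac{i \sqrt{3998654391080077827222591075471926}}{34456205355866} \approx 1835.2 i$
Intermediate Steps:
$t{\left(B,H \right)} = \frac{1}{B + H}$
$\sqrt{-3368052 + \left(\frac{t{\left(964,195 \right)}}{1099414} - \frac{1488960}{1027558}\right)} = \sqrt{-3368052 - \left(\frac{744480}{513779} - \frac{1}{\left(964 + 195\right) 1099414}\right)} = \sqrt{-3368052 - \left(\frac{744480}{513779} - \frac{1}{1159} \cdot \frac{1}{1099414}\right)} = \sqrt{-3368052 + \left(\frac{1}{1159} \cdot \frac{1}{1099414} - \frac{744480}{513779}\right)} = \sqrt{-3368052 + \left(\frac{1}{1274220826} - \frac{744480}{513779}\right)} = \sqrt{-3368052 - \frac{49927995790879}{34456205355866}} = \sqrt{- \frac{116050341289230983911}{34456205355866}} = \frac{i \sqrt{3998654391080077827222591075471926}}{34456205355866}$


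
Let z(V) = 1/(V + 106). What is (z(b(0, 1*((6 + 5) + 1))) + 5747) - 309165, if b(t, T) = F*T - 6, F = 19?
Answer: -99521103/328 ≈ -3.0342e+5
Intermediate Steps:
b(t, T) = -6 + 19*T (b(t, T) = 19*T - 6 = -6 + 19*T)
z(V) = 1/(106 + V)
(z(b(0, 1*((6 + 5) + 1))) + 5747) - 309165 = (1/(106 + (-6 + 19*(1*((6 + 5) + 1)))) + 5747) - 309165 = (1/(106 + (-6 + 19*(1*(11 + 1)))) + 5747) - 309165 = (1/(106 + (-6 + 19*(1*12))) + 5747) - 309165 = (1/(106 + (-6 + 19*12)) + 5747) - 309165 = (1/(106 + (-6 + 228)) + 5747) - 309165 = (1/(106 + 222) + 5747) - 309165 = (1/328 + 5747) - 309165 = 1885017/328 - 309165 = -99521103/328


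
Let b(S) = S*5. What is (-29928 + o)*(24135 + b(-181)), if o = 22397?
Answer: -174945130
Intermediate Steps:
b(S) = 5*S
(-29928 + o)*(24135 + b(-181)) = (-29928 + 22397)*(24135 + 5*(-181)) = -7531*(24135 - 905) = -7531*23230 = -174945130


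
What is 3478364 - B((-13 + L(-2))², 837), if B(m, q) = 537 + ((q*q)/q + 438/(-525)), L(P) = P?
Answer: 608473396/175 ≈ 3.4770e+6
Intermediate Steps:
B(m, q) = 93829/175 + q (B(m, q) = 537 + (q²/q + 438*(-1/525)) = 537 + (q - 146/175) = 537 + (-146/175 + q) = 93829/175 + q)
3478364 - B((-13 + L(-2))², 837) = 3478364 - (93829/175 + 837) = 3478364 - 1*240304/175 = 3478364 - 240304/175 = 608473396/175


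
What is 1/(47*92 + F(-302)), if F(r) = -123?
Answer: 1/4201 ≈ 0.00023804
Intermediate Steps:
1/(47*92 + F(-302)) = 1/(47*92 - 123) = 1/(4324 - 123) = 1/4201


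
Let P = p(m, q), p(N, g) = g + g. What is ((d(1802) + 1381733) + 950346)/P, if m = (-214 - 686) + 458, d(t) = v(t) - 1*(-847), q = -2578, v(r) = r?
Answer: -583682/1289 ≈ -452.82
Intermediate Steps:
d(t) = 847 + t (d(t) = t - 1*(-847) = t + 847 = 847 + t)
m = -442 (m = -900 + 458 = -442)
p(N, g) = 2*g
P = -5156 (P = 2*(-2578) = -5156)
((d(1802) + 1381733) + 950346)/P = (((847 + 1802) + 1381733) + 950346)/(-5156) = ((2649 + 1381733) + 950346)*(-1/5156) = (1384382 + 950346)*(-1/5156) = 2334728*(-1/5156) = -583682/1289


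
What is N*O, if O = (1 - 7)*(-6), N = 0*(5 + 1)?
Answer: 0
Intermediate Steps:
N = 0 (N = 0*6 = 0)
O = 36 (O = -6*(-6) = 36)
N*O = 0*36 = 0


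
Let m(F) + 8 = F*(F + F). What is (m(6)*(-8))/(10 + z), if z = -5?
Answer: -512/5 ≈ -102.40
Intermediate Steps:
m(F) = -8 + 2*F**2 (m(F) = -8 + F*(F + F) = -8 + F*(2*F) = -8 + 2*F**2)
(m(6)*(-8))/(10 + z) = ((-8 + 2*6**2)*(-8))/(10 - 5) = ((-8 + 2*36)*(-8))/5 = ((-8 + 72)*(-8))*(1/5) = (64*(-8))*(1/5) = -512*1/5 = -512/5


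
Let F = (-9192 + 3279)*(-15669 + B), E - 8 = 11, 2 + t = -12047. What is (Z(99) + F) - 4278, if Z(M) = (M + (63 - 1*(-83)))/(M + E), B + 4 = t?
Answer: 19342077389/118 ≈ 1.6392e+8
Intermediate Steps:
t = -12049 (t = -2 - 12047 = -12049)
E = 19 (E = 8 + 11 = 19)
B = -12053 (B = -4 - 12049 = -12053)
F = 163920186 (F = (-9192 + 3279)*(-15669 - 12053) = -5913*(-27722) = 163920186)
Z(M) = (146 + M)/(19 + M) (Z(M) = (M + (63 - 1*(-83)))/(M + 19) = (M + (63 + 83))/(19 + M) = (M + 146)/(19 + M) = (146 + M)/(19 + M))
(Z(99) + F) - 4278 = ((146 + 99)/(19 + 99) + 163920186) - 4278 = (245/118 + 163920186) - 4278 = 19342582193/118 - 4278 = 19342077389/118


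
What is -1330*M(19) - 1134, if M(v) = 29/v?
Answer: -3164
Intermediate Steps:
-1330*M(19) - 1134 = -38570/19 - 1134 = -1330*29/19 - 1134 = -2030 - 1134 = -3164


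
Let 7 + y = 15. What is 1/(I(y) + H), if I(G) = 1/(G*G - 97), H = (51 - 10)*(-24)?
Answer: -33/32473 ≈ -0.0010162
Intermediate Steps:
y = 8 (y = -7 + 15 = 8)
H = -984 (H = 41*(-24) = -984)
I(G) = 1/(-97 + G²) (I(G) = 1/(G² - 97) = 1/(-97 + G²))
1/(I(y) + H) = 1/(1/(-97 + 8²) - 984) = 1/(1/(-97 + 64) - 984) = 1/(1/(-33) - 984) = 1/(-1/33 - 984) = 1/(-32473/33) = -33/32473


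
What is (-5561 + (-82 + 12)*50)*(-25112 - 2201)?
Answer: 247483093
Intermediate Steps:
(-5561 + (-82 + 12)*50)*(-25112 - 2201) = (-5561 - 70*50)*(-27313) = (-5561 - 3500)*(-27313) = -9061*(-27313) = 247483093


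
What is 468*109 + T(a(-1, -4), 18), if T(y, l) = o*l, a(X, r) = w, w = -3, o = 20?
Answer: 51372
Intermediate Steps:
a(X, r) = -3
T(y, l) = 20*l
468*109 + T(a(-1, -4), 18) = 468*109 + 20*18 = 51012 + 360 = 51372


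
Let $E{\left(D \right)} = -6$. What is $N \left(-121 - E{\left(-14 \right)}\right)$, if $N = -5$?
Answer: $575$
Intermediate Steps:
$N \left(-121 - E{\left(-14 \right)}\right) = - 5 \left(-121 - -6\right) = - 5 \left(-121 + 6\right) = \left(-5\right) \left(-115\right) = 575$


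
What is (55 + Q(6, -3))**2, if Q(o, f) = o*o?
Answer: 8281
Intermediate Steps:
Q(o, f) = o**2
(55 + Q(6, -3))**2 = (55 + 6**2)**2 = (55 + 36)**2 = 91**2 = 8281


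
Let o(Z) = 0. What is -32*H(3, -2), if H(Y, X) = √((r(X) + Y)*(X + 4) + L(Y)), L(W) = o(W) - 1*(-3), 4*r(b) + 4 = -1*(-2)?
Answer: -64*√2 ≈ -90.510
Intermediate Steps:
r(b) = -½ (r(b) = -1 + (-1*(-2))/4 = -1 + (¼)*2 = -1 + ½ = -½)
L(W) = 3 (L(W) = 0 - 1*(-3) = 0 + 3 = 3)
H(Y, X) = √(3 + (4 + X)*(-½ + Y)) (H(Y, X) = √((-½ + Y)*(X + 4) + 3) = √((-½ + Y)*(4 + X) + 3) = √((4 + X)*(-½ + Y) + 3) = √(3 + (4 + X)*(-½ + Y)))
-32*H(3, -2) = -16*√(4 - 2*(-2) + 16*3 + 4*(-2)*3) = -16*√(4 + 4 + 48 - 24) = -16*√32 = -16*4*√2 = -64*√2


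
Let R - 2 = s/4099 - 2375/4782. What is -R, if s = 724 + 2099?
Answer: -42967297/19601418 ≈ -2.1921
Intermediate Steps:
s = 2823
R = 42967297/19601418 (R = 2 + (2823/4099 - 2375/4782) = 2 + 3764461/19601418 = 42967297/19601418 ≈ 2.1921)
-R = -1*42967297/19601418 = -42967297/19601418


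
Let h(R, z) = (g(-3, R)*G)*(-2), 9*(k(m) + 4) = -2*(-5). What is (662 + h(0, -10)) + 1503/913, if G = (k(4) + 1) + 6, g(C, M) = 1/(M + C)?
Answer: 16427105/24651 ≈ 666.39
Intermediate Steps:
k(m) = -26/9 (k(m) = -4 + (-2*(-5))/9 = -4 + (1/9)*10 = -4 + 10/9 = -26/9)
g(C, M) = 1/(C + M)
G = 37/9 (G = (-26/9 + 1) + 6 = -17/9 + 6 = 37/9 ≈ 4.1111)
h(R, z) = -74/(9*(-3 + R)) (h(R, z) = ((37/9)/(-3 + R))*(-2) = (37/(9*(-3 + R)))*(-2) = -74/(9*(-3 + R)))
(662 + h(0, -10)) + 1503/913 = (662 - 74/(-27 + 9*0)) + 1503/913 = (662 - 74/(-27 + 0)) + 1503*(1/913) = (662 - 74/(-27)) + 1503/913 = (662 - 74*(-1/27)) + 1503/913 = (662 + 74/27) + 1503/913 = 17948/27 + 1503/913 = 16427105/24651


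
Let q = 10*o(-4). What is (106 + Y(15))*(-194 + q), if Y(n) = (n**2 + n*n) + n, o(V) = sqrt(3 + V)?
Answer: -110774 + 5710*I ≈ -1.1077e+5 + 5710.0*I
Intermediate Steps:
q = 10*I (q = 10*sqrt(3 - 4) = 10*sqrt(-1) = 10*I ≈ 10.0*I)
Y(n) = n + 2*n**2 (Y(n) = (n**2 + n**2) + n = 2*n**2 + n = n + 2*n**2)
(106 + Y(15))*(-194 + q) = (106 + 15*(1 + 2*15))*(-194 + 10*I) = (106 + 15*(1 + 30))*(-194 + 10*I) = (106 + 15*31)*(-194 + 10*I) = (106 + 465)*(-194 + 10*I) = 571*(-194 + 10*I) = -110774 + 5710*I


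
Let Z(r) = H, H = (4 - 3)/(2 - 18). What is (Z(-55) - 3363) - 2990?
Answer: -101649/16 ≈ -6353.1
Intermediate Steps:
H = -1/16 (H = 1/(-16) = 1*(-1/16) = -1/16 ≈ -0.062500)
Z(r) = -1/16
(Z(-55) - 3363) - 2990 = (-1/16 - 3363) - 2990 = -53809/16 - 2990 = -101649/16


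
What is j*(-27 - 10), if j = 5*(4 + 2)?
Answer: -1110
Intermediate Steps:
j = 30 (j = 5*6 = 30)
j*(-27 - 10) = 30*(-27 - 10) = 30*(-37) = -1110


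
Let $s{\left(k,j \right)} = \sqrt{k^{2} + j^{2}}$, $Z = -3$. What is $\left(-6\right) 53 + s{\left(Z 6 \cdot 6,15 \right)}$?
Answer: $-318 + 3 \sqrt{1321} \approx -208.96$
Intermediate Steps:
$s{\left(k,j \right)} = \sqrt{j^{2} + k^{2}}$
$\left(-6\right) 53 + s{\left(Z 6 \cdot 6,15 \right)} = \left(-6\right) 53 + \sqrt{15^{2} + \left(\left(-3\right) 6 \cdot 6\right)^{2}} = -318 + \sqrt{225 + \left(\left(-18\right) 6\right)^{2}} = -318 + \sqrt{225 + \left(-108\right)^{2}} = -318 + \sqrt{225 + 11664} = -318 + \sqrt{11889} = -318 + 3 \sqrt{1321}$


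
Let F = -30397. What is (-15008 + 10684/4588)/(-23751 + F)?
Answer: 17211505/62107756 ≈ 0.27712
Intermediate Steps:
(-15008 + 10684/4588)/(-23751 + F) = (-15008 + 10684/4588)/(-23751 - 30397) = (-15008 + 10684*(1/4588))/(-54148) = (-15008 + 2671/1147)*(-1/54148) = -17211505/1147*(-1/54148) = 17211505/62107756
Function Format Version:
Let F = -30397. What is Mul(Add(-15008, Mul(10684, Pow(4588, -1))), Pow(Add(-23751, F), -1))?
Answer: Rational(17211505, 62107756) ≈ 0.27712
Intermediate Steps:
Mul(Add(-15008, Mul(10684, Pow(4588, -1))), Pow(Add(-23751, F), -1)) = Mul(Add(-15008, Mul(10684, Pow(4588, -1))), Pow(Add(-23751, -30397), -1)) = Mul(Add(-15008, Mul(10684, Rational(1, 4588))), Pow(-54148, -1)) = Mul(Add(-15008, Rational(2671, 1147)), Rational(-1, 54148)) = Mul(Rational(-17211505, 1147), Rational(-1, 54148)) = Rational(17211505, 62107756)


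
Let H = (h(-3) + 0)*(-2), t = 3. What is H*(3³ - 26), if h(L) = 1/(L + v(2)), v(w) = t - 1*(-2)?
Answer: -1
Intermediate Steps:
v(w) = 5 (v(w) = 3 - 1*(-2) = 3 + 2 = 5)
h(L) = 1/(5 + L) (h(L) = 1/(L + 5) = 1/(5 + L))
H = -1 (H = (1/(5 - 3) + 0)*(-2) = (1/2 + 0)*(-2) = (½ + 0)*(-2) = (½)*(-2) = -1)
H*(3³ - 26) = -(3³ - 26) = -(27 - 26) = -1*1 = -1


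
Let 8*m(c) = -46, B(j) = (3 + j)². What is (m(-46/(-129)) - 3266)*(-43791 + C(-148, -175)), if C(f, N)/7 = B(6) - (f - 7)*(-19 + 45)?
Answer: 98244109/2 ≈ 4.9122e+7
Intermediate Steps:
m(c) = -23/4 (m(c) = (⅛)*(-46) = -23/4)
C(f, N) = 1841 - 182*f (C(f, N) = 7*((3 + 6)² - (f - 7)*(-19 + 45)) = 7*(9² - (-7 + f)*26) = 7*(81 - (-182 + 26*f)) = 7*(81 + (182 - 26*f)) = 7*(263 - 26*f) = 1841 - 182*f)
(m(-46/(-129)) - 3266)*(-43791 + C(-148, -175)) = (-23/4 - 3266)*(-43791 + (1841 - 182*(-148))) = -13087*(-43791 + (1841 + 26936))/4 = -13087*(-43791 + 28777)/4 = -13087/4*(-15014) = 98244109/2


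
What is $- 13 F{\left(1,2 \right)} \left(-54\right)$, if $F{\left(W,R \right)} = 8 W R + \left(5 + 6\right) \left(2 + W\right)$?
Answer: $34398$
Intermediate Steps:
$F{\left(W,R \right)} = 22 + 11 W + 8 R W$ ($F{\left(W,R \right)} = 8 R W + 11 \left(2 + W\right) = 8 R W + \left(22 + 11 W\right) = 22 + 11 W + 8 R W$)
$- 13 F{\left(1,2 \right)} \left(-54\right) = - 13 \left(22 + 11 \cdot 1 + 8 \cdot 2 \cdot 1\right) \left(-54\right) = - 13 \left(22 + 11 + 16\right) \left(-54\right) = \left(-13\right) 49 \left(-54\right) = \left(-637\right) \left(-54\right) = 34398$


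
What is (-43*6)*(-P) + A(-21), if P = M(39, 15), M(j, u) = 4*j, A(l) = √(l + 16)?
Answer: 40248 + I*√5 ≈ 40248.0 + 2.2361*I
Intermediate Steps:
A(l) = √(16 + l)
P = 156 (P = 4*39 = 156)
(-43*6)*(-P) + A(-21) = (-43*6)*(-1*156) + √(16 - 21) = -258*(-156) + √(-5) = 40248 + I*√5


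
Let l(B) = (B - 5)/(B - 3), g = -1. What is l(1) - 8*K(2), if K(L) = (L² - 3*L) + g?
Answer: 26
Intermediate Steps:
l(B) = (-5 + B)/(-3 + B)
K(L) = -1 + L² - 3*L (K(L) = (L² - 3*L) - 1 = -1 + L² - 3*L)
l(1) - 8*K(2) = (-5 + 1)/(-3 + 1) - 8*(-1 + 2² - 3*2) = -4/(-2) - 8*(-1 + 4 - 6) = -½*(-4) - 8*(-3) = 2 + 24 = 26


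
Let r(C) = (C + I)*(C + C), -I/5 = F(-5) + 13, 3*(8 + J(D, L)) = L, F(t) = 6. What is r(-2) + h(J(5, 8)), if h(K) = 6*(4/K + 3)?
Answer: 803/2 ≈ 401.50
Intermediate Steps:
J(D, L) = -8 + L/3
I = -95 (I = -5*(6 + 13) = -5*19 = -95)
r(C) = 2*C*(-95 + C) (r(C) = (C - 95)*(C + C) = (-95 + C)*(2*C) = 2*C*(-95 + C))
h(K) = 18 + 24/K (h(K) = 6*(3 + 4/K) = 18 + 24/K)
r(-2) + h(J(5, 8)) = 2*(-2)*(-95 - 2) + (18 + 24/(-8 + (⅓)*8)) = 2*(-2)*(-97) + (18 + 24/(-8 + 8/3)) = 388 + (18 + 24/(-16/3)) = 388 + (18 + 24*(-3/16)) = 388 + (18 - 9/2) = 388 + 27/2 = 803/2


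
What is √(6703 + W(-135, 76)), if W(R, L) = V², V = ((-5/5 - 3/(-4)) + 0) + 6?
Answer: √107777/4 ≈ 82.073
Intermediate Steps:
V = 23/4 (V = ((-5*⅕ - 3*(-¼)) + 0) + 6 = ((-1 + ¾) + 0) + 6 = (-¼ + 0) + 6 = -¼ + 6 = 23/4 ≈ 5.7500)
W(R, L) = 529/16 (W(R, L) = (23/4)² = 529/16)
√(6703 + W(-135, 76)) = √(6703 + 529/16) = √(107777/16) = √107777/4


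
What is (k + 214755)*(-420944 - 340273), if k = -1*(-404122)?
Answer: -471099693309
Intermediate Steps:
k = 404122
(k + 214755)*(-420944 - 340273) = (404122 + 214755)*(-420944 - 340273) = 618877*(-761217) = -471099693309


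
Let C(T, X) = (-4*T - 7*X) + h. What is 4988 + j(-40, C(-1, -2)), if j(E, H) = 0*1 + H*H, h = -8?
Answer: 5088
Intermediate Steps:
C(T, X) = -8 - 7*X - 4*T (C(T, X) = (-4*T - 7*X) - 8 = (-7*X - 4*T) - 8 = -8 - 7*X - 4*T)
j(E, H) = H**2 (j(E, H) = 0 + H**2 = H**2)
4988 + j(-40, C(-1, -2)) = 4988 + (-8 - 7*(-2) - 4*(-1))**2 = 4988 + (-8 + 14 + 4)**2 = 4988 + 10**2 = 4988 + 100 = 5088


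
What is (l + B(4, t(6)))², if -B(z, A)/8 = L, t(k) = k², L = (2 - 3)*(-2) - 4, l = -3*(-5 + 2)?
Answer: 625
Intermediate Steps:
l = 9 (l = -3*(-3) = 9)
L = -2 (L = -1*(-2) - 4 = 2 - 4 = -2)
B(z, A) = 16 (B(z, A) = -8*(-2) = 16)
(l + B(4, t(6)))² = (9 + 16)² = 25² = 625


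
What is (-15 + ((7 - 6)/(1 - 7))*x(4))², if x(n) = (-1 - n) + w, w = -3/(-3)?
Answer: 1849/9 ≈ 205.44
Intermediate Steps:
w = 1 (w = -3*(-⅓) = 1)
x(n) = -n (x(n) = (-1 - n) + 1 = -n)
(-15 + ((7 - 6)/(1 - 7))*x(4))² = (-15 + ((7 - 6)/(1 - 7))*(-1*4))² = (-15 + (1/(-6))*(-4))² = (-15 + (1*(-⅙))*(-4))² = (-15 - ⅙*(-4))² = (-15 + ⅔)² = (-43/3)² = 1849/9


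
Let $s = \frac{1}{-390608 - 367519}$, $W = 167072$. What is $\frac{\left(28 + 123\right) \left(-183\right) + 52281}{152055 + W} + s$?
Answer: $\frac{18685995169}{241938795129} \approx 0.077234$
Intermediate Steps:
$s = - \frac{1}{758127}$ ($s = \frac{1}{-758127} = - \frac{1}{758127} \approx -1.319 \cdot 10^{-6}$)
$\frac{\left(28 + 123\right) \left(-183\right) + 52281}{152055 + W} + s = \frac{\left(28 + 123\right) \left(-183\right) + 52281}{152055 + 167072} - \frac{1}{758127} = \frac{151 \left(-183\right) + 52281}{319127} - \frac{1}{758127} = \left(-27633 + 52281\right) \frac{1}{319127} - \frac{1}{758127} = 24648 \cdot \frac{1}{319127} - \frac{1}{758127} = \frac{24648}{319127} - \frac{1}{758127} = \frac{18685995169}{241938795129}$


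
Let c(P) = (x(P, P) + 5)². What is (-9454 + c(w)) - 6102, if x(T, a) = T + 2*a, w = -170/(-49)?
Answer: -36779931/2401 ≈ -15319.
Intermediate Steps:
w = 170/49 (w = -170*(-1/49) = 170/49 ≈ 3.4694)
c(P) = (5 + 3*P)² (c(P) = ((P + 2*P) + 5)² = (3*P + 5)² = (5 + 3*P)²)
(-9454 + c(w)) - 6102 = (-9454 + (5 + 3*(170/49))²) - 6102 = (-9454 + (5 + 510/49)²) - 6102 = (-9454 + (755/49)²) - 6102 = (-9454 + 570025/2401) - 6102 = -22129029/2401 - 6102 = -36779931/2401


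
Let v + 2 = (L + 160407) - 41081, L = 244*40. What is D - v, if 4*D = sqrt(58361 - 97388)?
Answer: -129084 + I*sqrt(39027)/4 ≈ -1.2908e+5 + 49.388*I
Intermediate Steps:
L = 9760
v = 129084 (v = -2 + ((9760 + 160407) - 41081) = -2 + (170167 - 41081) = -2 + 129086 = 129084)
D = I*sqrt(39027)/4 (D = sqrt(58361 - 97388)/4 = sqrt(-39027)/4 = (I*sqrt(39027))/4 = I*sqrt(39027)/4 ≈ 49.388*I)
D - v = I*sqrt(39027)/4 - 1*129084 = I*sqrt(39027)/4 - 129084 = -129084 + I*sqrt(39027)/4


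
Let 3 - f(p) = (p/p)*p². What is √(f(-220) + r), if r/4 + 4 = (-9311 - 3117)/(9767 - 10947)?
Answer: I*√4209475065/295 ≈ 219.93*I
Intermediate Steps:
f(p) = 3 - p² (f(p) = 3 - p/p*p² = 3 - p²)
r = 7708/295 (r = -16 + 4*((-9311 - 3117)/(9767 - 10947)) = -16 + 4*(-12428/(-1180)) = -16 + 4*(-12428*(-1/1180)) = -16 + 4*(3107/295) = -16 + 12428/295 = 7708/295 ≈ 26.129)
√(f(-220) + r) = √((3 - 1*(-220)²) + 7708/295) = √((3 - 1*48400) + 7708/295) = √((3 - 48400) + 7708/295) = √(-48397 + 7708/295) = √(-14269407/295) = I*√4209475065/295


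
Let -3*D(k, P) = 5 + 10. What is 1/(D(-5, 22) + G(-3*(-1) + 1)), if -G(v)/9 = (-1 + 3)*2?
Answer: -1/41 ≈ -0.024390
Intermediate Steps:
D(k, P) = -5 (D(k, P) = -(5 + 10)/3 = -1/3*15 = -5)
G(v) = -36 (G(v) = -9*(-1 + 3)*2 = -18*2 = -9*4 = -36)
1/(D(-5, 22) + G(-3*(-1) + 1)) = 1/(-5 - 36) = 1/(-41) = -1/41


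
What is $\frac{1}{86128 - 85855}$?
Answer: $\frac{1}{273} \approx 0.003663$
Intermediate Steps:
$\frac{1}{86128 - 85855} = \frac{1}{273}$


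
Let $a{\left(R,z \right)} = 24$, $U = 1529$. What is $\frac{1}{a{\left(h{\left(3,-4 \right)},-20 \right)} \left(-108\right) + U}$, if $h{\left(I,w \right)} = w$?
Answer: $- \frac{1}{1063} \approx -0.00094073$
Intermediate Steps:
$\frac{1}{a{\left(h{\left(3,-4 \right)},-20 \right)} \left(-108\right) + U} = \frac{1}{24 \left(-108\right) + 1529} = \frac{1}{-2592 + 1529} = \frac{1}{-1063} = - \frac{1}{1063}$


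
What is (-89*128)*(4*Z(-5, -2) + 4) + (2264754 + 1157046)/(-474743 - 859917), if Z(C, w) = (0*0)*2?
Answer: -3041060434/66733 ≈ -45571.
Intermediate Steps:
Z(C, w) = 0 (Z(C, w) = 0*2 = 0)
(-89*128)*(4*Z(-5, -2) + 4) + (2264754 + 1157046)/(-474743 - 859917) = (-89*128)*(4*0 + 4) + (2264754 + 1157046)/(-474743 - 859917) = -11392*(0 + 4) + 3421800/(-1334660) = -11392*4 + 3421800*(-1/1334660) = -45568 - 171090/66733 = -3041060434/66733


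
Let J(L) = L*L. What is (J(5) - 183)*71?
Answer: -11218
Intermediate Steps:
J(L) = L²
(J(5) - 183)*71 = (5² - 183)*71 = (25 - 183)*71 = -158*71 = -11218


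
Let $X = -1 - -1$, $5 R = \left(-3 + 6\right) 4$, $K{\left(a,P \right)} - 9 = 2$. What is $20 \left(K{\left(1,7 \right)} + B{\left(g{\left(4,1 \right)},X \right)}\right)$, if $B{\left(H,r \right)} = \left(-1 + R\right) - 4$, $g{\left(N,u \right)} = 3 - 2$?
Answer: $168$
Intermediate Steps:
$K{\left(a,P \right)} = 11$ ($K{\left(a,P \right)} = 9 + 2 = 11$)
$R = \frac{12}{5}$ ($R = \frac{\left(-3 + 6\right) 4}{5} = \frac{3 \cdot 4}{5} = \frac{1}{5} \cdot 12 = \frac{12}{5} \approx 2.4$)
$g{\left(N,u \right)} = 1$
$X = 0$ ($X = -1 + 1 = 0$)
$B{\left(H,r \right)} = - \frac{13}{5}$ ($B{\left(H,r \right)} = \left(-1 + \frac{12}{5}\right) - 4 = \frac{7}{5} - 4 = - \frac{13}{5}$)
$20 \left(K{\left(1,7 \right)} + B{\left(g{\left(4,1 \right)},X \right)}\right) = 20 \left(11 - \frac{13}{5}\right) = 20 \cdot \frac{42}{5} = 168$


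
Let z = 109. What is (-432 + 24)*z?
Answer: -44472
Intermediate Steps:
(-432 + 24)*z = (-432 + 24)*109 = -408*109 = -44472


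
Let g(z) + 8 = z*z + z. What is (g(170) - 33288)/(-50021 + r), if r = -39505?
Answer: 2113/44763 ≈ 0.047204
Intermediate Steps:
g(z) = -8 + z + z² (g(z) = -8 + (z*z + z) = -8 + (z² + z) = -8 + (z + z²) = -8 + z + z²)
(g(170) - 33288)/(-50021 + r) = ((-8 + 170 + 170²) - 33288)/(-50021 - 39505) = ((-8 + 170 + 28900) - 33288)/(-89526) = (29062 - 33288)*(-1/89526) = -4226*(-1/89526) = 2113/44763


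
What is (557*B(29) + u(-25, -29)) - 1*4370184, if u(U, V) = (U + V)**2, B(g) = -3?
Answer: -4368939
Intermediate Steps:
(557*B(29) + u(-25, -29)) - 1*4370184 = (557*(-3) + (-25 - 29)**2) - 1*4370184 = (-1671 + (-54)**2) - 4370184 = (-1671 + 2916) - 4370184 = 1245 - 4370184 = -4368939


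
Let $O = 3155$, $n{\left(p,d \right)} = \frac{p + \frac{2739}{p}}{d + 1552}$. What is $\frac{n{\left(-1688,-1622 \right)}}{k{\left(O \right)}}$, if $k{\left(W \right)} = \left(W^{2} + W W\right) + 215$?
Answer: $\frac{219391}{180950814800} \approx 1.2124 \cdot 10^{-6}$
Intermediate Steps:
$n{\left(p,d \right)} = \frac{p + \frac{2739}{p}}{1552 + d}$
$k{\left(W \right)} = 215 + 2 W^{2}$ ($k{\left(W \right)} = \left(W^{2} + W^{2}\right) + 215 = 2 W^{2} + 215 = 215 + 2 W^{2}$)
$\frac{n{\left(-1688,-1622 \right)}}{k{\left(O \right)}} = \frac{\frac{1}{-1688} \frac{1}{1552 - 1622} \left(2739 + \left(-1688\right)^{2}\right)}{215 + 2 \cdot 3155^{2}} = \frac{\left(- \frac{1}{1688}\right) \frac{1}{-70} \left(2739 + 2849344\right)}{215 + 2 \cdot 9954025} = \frac{\left(- \frac{1}{1688}\right) \left(- \frac{1}{70}\right) 2852083}{215 + 19908050} = \frac{2852083}{118160 \cdot 19908265} = \frac{2852083}{118160} \cdot \frac{1}{19908265} = \frac{219391}{180950814800}$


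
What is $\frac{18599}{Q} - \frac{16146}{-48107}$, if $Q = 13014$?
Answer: $\frac{1104866137}{626064498} \approx 1.7648$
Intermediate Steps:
$\frac{18599}{Q} - \frac{16146}{-48107} = \frac{18599}{13014} - \frac{16146}{-48107} = 18599 \cdot \frac{1}{13014} - - \frac{16146}{48107} = \frac{18599}{13014} + \frac{16146}{48107} = \frac{1104866137}{626064498}$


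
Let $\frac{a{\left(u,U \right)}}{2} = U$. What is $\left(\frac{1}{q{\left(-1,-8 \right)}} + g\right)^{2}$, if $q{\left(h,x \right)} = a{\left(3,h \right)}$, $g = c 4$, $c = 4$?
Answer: $\frac{961}{4} \approx 240.25$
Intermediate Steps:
$a{\left(u,U \right)} = 2 U$
$g = 16$ ($g = 4 \cdot 4 = 16$)
$q{\left(h,x \right)} = 2 h$
$\left(\frac{1}{q{\left(-1,-8 \right)}} + g\right)^{2} = \left(\frac{1}{2 \left(-1\right)} + 16\right)^{2} = \left(\frac{1}{-2} + 16\right)^{2} = \left(- \frac{1}{2} + 16\right)^{2} = \left(\frac{31}{2}\right)^{2} = \frac{961}{4}$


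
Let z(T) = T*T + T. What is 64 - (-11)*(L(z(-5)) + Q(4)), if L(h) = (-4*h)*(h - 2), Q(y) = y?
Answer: -15732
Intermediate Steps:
z(T) = T + T² (z(T) = T² + T = T + T²)
L(h) = -4*h*(-2 + h) (L(h) = (-4*h)*(-2 + h) = -4*h*(-2 + h))
64 - (-11)*(L(z(-5)) + Q(4)) = 64 - (-11)*(4*(-5*(1 - 5))*(2 - (-5)*(1 - 5)) + 4) = 64 - (-11)*(4*(-5*(-4))*(2 - (-5)*(-4)) + 4) = 64 - (-11)*(4*20*(2 - 1*20) + 4) = 64 - (-11)*(4*20*(2 - 20) + 4) = 64 - (-11)*(4*20*(-18) + 4) = 64 - (-11)*(-1440 + 4) = 64 - (-11)*(-1436) = 64 - 1*15796 = 64 - 15796 = -15732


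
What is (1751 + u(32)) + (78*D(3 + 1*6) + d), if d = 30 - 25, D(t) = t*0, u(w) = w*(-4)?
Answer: 1628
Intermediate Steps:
u(w) = -4*w
D(t) = 0
d = 5
(1751 + u(32)) + (78*D(3 + 1*6) + d) = (1751 - 4*32) + (78*0 + 5) = (1751 - 128) + (0 + 5) = 1623 + 5 = 1628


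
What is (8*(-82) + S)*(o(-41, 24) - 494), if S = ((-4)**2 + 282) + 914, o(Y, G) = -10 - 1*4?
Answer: -282448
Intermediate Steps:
o(Y, G) = -14 (o(Y, G) = -10 - 4 = -14)
S = 1212 (S = (16 + 282) + 914 = 298 + 914 = 1212)
(8*(-82) + S)*(o(-41, 24) - 494) = (8*(-82) + 1212)*(-14 - 494) = (-656 + 1212)*(-508) = 556*(-508) = -282448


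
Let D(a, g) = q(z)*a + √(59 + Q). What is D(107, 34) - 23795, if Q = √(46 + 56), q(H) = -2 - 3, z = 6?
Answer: -24330 + √(59 + √102) ≈ -24322.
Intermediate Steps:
q(H) = -5
Q = √102 ≈ 10.100
D(a, g) = √(59 + √102) - 5*a (D(a, g) = -5*a + √(59 + √102) = √(59 + √102) - 5*a)
D(107, 34) - 23795 = (√(59 + √102) - 5*107) - 23795 = (√(59 + √102) - 535) - 23795 = (-535 + √(59 + √102)) - 23795 = -24330 + √(59 + √102)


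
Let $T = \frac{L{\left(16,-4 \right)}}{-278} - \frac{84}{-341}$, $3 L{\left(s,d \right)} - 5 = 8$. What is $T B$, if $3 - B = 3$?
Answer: $0$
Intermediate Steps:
$B = 0$ ($B = 3 - 3 = 0$)
$L{\left(s,d \right)} = \frac{13}{3}$ ($L{\left(s,d \right)} = \frac{5}{3} + \frac{1}{3} \cdot 8 = \frac{5}{3} + \frac{8}{3} = \frac{13}{3}$)
$T = \frac{65623}{284394}$ ($T = \frac{13}{3 \left(-278\right)} - \frac{84}{-341} = \frac{13}{3} \left(- \frac{1}{278}\right) - - \frac{84}{341} = - \frac{13}{834} + \frac{84}{341} = \frac{65623}{284394} \approx 0.23075$)
$T B = \frac{65623}{284394} \cdot 0 = 0$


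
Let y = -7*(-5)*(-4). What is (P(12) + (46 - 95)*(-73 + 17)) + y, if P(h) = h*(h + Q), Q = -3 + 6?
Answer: 2784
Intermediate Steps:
Q = 3
P(h) = h*(3 + h) (P(h) = h*(h + 3) = h*(3 + h))
y = -140 (y = 35*(-4) = -140)
(P(12) + (46 - 95)*(-73 + 17)) + y = (12*(3 + 12) + (46 - 95)*(-73 + 17)) - 140 = (12*15 - 49*(-56)) - 140 = (180 + 2744) - 140 = 2924 - 140 = 2784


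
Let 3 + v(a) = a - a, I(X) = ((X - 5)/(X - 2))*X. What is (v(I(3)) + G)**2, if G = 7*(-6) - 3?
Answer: 2304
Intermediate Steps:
I(X) = X*(-5 + X)/(-2 + X) (I(X) = ((-5 + X)/(-2 + X))*X = X*(-5 + X)/(-2 + X))
v(a) = -3 (v(a) = -3 + (a - a) = -3 + 0 = -3)
G = -45 (G = -42 - 3 = -45)
(v(I(3)) + G)**2 = (-3 - 45)**2 = (-48)**2 = 2304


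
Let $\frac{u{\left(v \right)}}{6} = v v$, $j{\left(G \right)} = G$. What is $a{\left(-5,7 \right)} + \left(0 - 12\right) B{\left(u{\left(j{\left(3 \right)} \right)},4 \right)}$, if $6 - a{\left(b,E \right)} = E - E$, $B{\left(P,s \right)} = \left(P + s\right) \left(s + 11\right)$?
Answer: $-10434$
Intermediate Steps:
$u{\left(v \right)} = 6 v^{2}$ ($u{\left(v \right)} = 6 v v = 6 v^{2}$)
$B{\left(P,s \right)} = \left(11 + s\right) \left(P + s\right)$ ($B{\left(P,s \right)} = \left(P + s\right) \left(11 + s\right) = \left(11 + s\right) \left(P + s\right)$)
$a{\left(b,E \right)} = 6$ ($a{\left(b,E \right)} = 6 - \left(E - E\right) = 6 - 0 = 6 + 0 = 6$)
$a{\left(-5,7 \right)} + \left(0 - 12\right) B{\left(u{\left(j{\left(3 \right)} \right)},4 \right)} = 6 + \left(0 - 12\right) \left(4^{2} + 11 \cdot 6 \cdot 3^{2} + 11 \cdot 4 + 6 \cdot 3^{2} \cdot 4\right) = 6 + \left(0 - 12\right) \left(16 + 11 \cdot 6 \cdot 9 + 44 + 6 \cdot 9 \cdot 4\right) = 6 - 12 \left(16 + 11 \cdot 54 + 44 + 54 \cdot 4\right) = 6 - 12 \left(16 + 594 + 44 + 216\right) = 6 - 10440 = -10434$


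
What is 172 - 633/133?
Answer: 22243/133 ≈ 167.24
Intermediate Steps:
172 - 633/133 = 22243/133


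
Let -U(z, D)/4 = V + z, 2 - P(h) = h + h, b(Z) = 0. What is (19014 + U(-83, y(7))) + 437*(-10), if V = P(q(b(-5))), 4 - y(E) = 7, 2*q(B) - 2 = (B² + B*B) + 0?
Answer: 14976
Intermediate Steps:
q(B) = 1 + B² (q(B) = 1 + ((B² + B*B) + 0)/2 = 1 + ((B² + B²) + 0)/2 = 1 + (2*B² + 0)/2 = 1 + (2*B²)/2 = 1 + B²)
y(E) = -3 (y(E) = 4 - 1*7 = 4 - 7 = -3)
P(h) = 2 - 2*h (P(h) = 2 - (h + h) = 2 - 2*h)
V = 0 (V = 2 - 2*(1 + 0²) = 2 - 2*(1 + 0) = 2 - 2*1 = 2 - 2 = 0)
U(z, D) = -4*z (U(z, D) = -4*(0 + z) = -4*z)
(19014 + U(-83, y(7))) + 437*(-10) = (19014 - 4*(-83)) + 437*(-10) = (19014 + 332) - 4370 = 19346 - 4370 = 14976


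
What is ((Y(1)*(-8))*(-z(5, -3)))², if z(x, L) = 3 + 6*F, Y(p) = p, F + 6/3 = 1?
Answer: 576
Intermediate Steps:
F = -1 (F = -2 + 1 = -1)
z(x, L) = -3 (z(x, L) = 3 + 6*(-1) = 3 - 6 = -3)
((Y(1)*(-8))*(-z(5, -3)))² = ((1*(-8))*(-1*(-3)))² = (-8*3)² = (-24)² = 576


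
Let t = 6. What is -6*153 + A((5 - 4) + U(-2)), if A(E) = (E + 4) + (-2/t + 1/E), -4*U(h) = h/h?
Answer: -3649/4 ≈ -912.25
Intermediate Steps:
U(h) = -¼ (U(h) = -h/(4*h) = -¼*1 = -¼)
A(E) = 11/3 + E + 1/E (A(E) = (E + 4) + (-2/6 + 1/E) = (4 + E) + (-2*⅙ + 1/E) = (4 + E) + (-⅓ + 1/E) = 11/3 + E + 1/E)
-6*153 + A((5 - 4) + U(-2)) = -6*153 + (11/3 + ((5 - 4) - ¼) + 1/((5 - 4) - ¼)) = -918 + (11/3 + (1 - ¼) + 1/(1 - ¼)) = -918 + (11/3 + ¾ + 1/(¾)) = -918 + (11/3 + ¾ + 4/3) = -918 + 23/4 = -3649/4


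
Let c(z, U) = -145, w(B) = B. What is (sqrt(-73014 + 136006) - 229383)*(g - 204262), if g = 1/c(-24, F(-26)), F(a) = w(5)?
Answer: 6793863629553/145 - 118471964*sqrt(3937)/145 ≈ 4.6803e+10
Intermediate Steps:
F(a) = 5
g = -1/145 (g = 1/(-145) = -1/145 ≈ -0.0068966)
(sqrt(-73014 + 136006) - 229383)*(g - 204262) = (sqrt(-73014 + 136006) - 229383)*(-1/145 - 204262) = (sqrt(62992) - 229383)*(-29617991/145) = (4*sqrt(3937) - 229383)*(-29617991/145) = (-229383 + 4*sqrt(3937))*(-29617991/145) = 6793863629553/145 - 118471964*sqrt(3937)/145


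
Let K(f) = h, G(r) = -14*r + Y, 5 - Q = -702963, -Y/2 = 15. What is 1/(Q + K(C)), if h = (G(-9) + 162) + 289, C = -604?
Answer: 1/703515 ≈ 1.4214e-6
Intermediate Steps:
Y = -30 (Y = -2*15 = -30)
Q = 702968 (Q = 5 - 1*(-702963) = 5 + 702963 = 702968)
G(r) = -30 - 14*r (G(r) = -14*r - 30 = -30 - 14*r)
h = 547 (h = ((-30 - 14*(-9)) + 162) + 289 = ((-30 + 126) + 162) + 289 = (96 + 162) + 289 = 258 + 289 = 547)
K(f) = 547
1/(Q + K(C)) = 1/(702968 + 547) = 1/703515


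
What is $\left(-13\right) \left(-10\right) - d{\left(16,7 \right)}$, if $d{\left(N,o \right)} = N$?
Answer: $114$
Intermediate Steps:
$\left(-13\right) \left(-10\right) - d{\left(16,7 \right)} = \left(-13\right) \left(-10\right) - 16 = 130 - 16 = 114$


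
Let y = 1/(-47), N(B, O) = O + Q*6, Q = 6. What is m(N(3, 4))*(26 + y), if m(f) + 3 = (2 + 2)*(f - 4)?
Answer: 3663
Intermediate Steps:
N(B, O) = 36 + O (N(B, O) = O + 6*6 = O + 36 = 36 + O)
m(f) = -19 + 4*f (m(f) = -3 + (2 + 2)*(f - 4) = -3 + 4*(-4 + f) = -3 + (-16 + 4*f) = -19 + 4*f)
y = -1/47 ≈ -0.021277
m(N(3, 4))*(26 + y) = (-19 + 4*(36 + 4))*(26 - 1/47) = (-19 + 4*40)*(1221/47) = (-19 + 160)*(1221/47) = 141*(1221/47) = 3663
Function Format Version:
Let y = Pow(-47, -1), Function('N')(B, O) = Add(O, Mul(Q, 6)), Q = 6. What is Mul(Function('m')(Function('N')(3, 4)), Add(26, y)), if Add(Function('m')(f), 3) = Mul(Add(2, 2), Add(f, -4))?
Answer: 3663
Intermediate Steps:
Function('N')(B, O) = Add(36, O) (Function('N')(B, O) = Add(O, Mul(6, 6)) = Add(O, 36) = Add(36, O))
Function('m')(f) = Add(-19, Mul(4, f)) (Function('m')(f) = Add(-3, Mul(Add(2, 2), Add(f, -4))) = Add(-3, Mul(4, Add(-4, f))) = Add(-3, Add(-16, Mul(4, f))) = Add(-19, Mul(4, f)))
y = Rational(-1, 47) ≈ -0.021277
Mul(Function('m')(Function('N')(3, 4)), Add(26, y)) = Mul(Add(-19, Mul(4, Add(36, 4))), Add(26, Rational(-1, 47))) = Mul(Add(-19, Mul(4, 40)), Rational(1221, 47)) = Mul(Add(-19, 160), Rational(1221, 47)) = Mul(141, Rational(1221, 47)) = 3663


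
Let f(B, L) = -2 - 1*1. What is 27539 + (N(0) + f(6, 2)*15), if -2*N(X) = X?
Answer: 27494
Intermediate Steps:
f(B, L) = -3 (f(B, L) = -2 - 1 = -3)
N(X) = -X/2
27539 + (N(0) + f(6, 2)*15) = 27539 + (-½*0 - 3*15) = 27539 + (0 - 45) = 27539 - 45 = 27494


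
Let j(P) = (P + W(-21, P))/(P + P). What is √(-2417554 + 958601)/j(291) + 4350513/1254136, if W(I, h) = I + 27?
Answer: 4350513/1254136 + 194*I*√1458953/99 ≈ 3.4689 + 2366.9*I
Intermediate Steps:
W(I, h) = 27 + I
j(P) = (6 + P)/(2*P) (j(P) = (P + (27 - 21))/(P + P) = (P + 6)/((2*P)) = (6 + P)*(1/(2*P)) = (6 + P)/(2*P))
√(-2417554 + 958601)/j(291) + 4350513/1254136 = √(-2417554 + 958601)/(((½)*(6 + 291)/291)) + 4350513/1254136 = √(-1458953)/(((½)*(1/291)*297)) + 4350513*(1/1254136) = (I*√1458953)/(99/194) + 4350513/1254136 = (I*√1458953)*(194/99) + 4350513/1254136 = 194*I*√1458953/99 + 4350513/1254136 = 4350513/1254136 + 194*I*√1458953/99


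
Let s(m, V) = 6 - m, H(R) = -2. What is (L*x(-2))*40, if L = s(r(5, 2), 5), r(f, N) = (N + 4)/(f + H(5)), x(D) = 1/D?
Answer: -80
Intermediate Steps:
r(f, N) = (4 + N)/(-2 + f) (r(f, N) = (N + 4)/(f - 2) = (4 + N)/(-2 + f))
L = 4 (L = 6 - (4 + 2)/(-2 + 5) = 6 - 6/3 = 6 - 1*2 = 6 - 2 = 4)
(L*x(-2))*40 = (4/(-2))*40 = (4*(-½))*40 = -2*40 = -80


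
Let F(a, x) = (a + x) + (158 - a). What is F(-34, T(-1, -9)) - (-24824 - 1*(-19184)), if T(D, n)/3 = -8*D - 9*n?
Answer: 6065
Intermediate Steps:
T(D, n) = -27*n - 24*D (T(D, n) = 3*(-8*D - 9*n) = 3*(-9*n - 8*D) = -27*n - 24*D)
F(a, x) = 158 + x
F(-34, T(-1, -9)) - (-24824 - 1*(-19184)) = (158 + (-27*(-9) - 24*(-1))) - (-24824 - 1*(-19184)) = (158 + (243 + 24)) - (-24824 + 19184) = (158 + 267) - 1*(-5640) = 425 + 5640 = 6065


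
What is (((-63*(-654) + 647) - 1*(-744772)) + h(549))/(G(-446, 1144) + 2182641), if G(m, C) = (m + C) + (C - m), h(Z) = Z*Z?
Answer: 1088022/2184929 ≈ 0.49797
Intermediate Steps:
h(Z) = Z**2
G(m, C) = 2*C (G(m, C) = (C + m) + (C - m) = 2*C)
(((-63*(-654) + 647) - 1*(-744772)) + h(549))/(G(-446, 1144) + 2182641) = (((-63*(-654) + 647) - 1*(-744772)) + 549**2)/(2*1144 + 2182641) = (((41202 + 647) + 744772) + 301401)/(2288 + 2182641) = ((41849 + 744772) + 301401)/2184929 = (786621 + 301401)*(1/2184929) = 1088022*(1/2184929) = 1088022/2184929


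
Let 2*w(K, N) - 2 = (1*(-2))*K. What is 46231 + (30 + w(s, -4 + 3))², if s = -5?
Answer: 47527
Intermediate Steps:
w(K, N) = 1 - K (w(K, N) = 1 + ((1*(-2))*K)/2 = 1 + (-2*K)/2 = 1 - K)
46231 + (30 + w(s, -4 + 3))² = 46231 + (30 + (1 - 1*(-5)))² = 46231 + (30 + (1 + 5))² = 46231 + (30 + 6)² = 46231 + 36² = 46231 + 1296 = 47527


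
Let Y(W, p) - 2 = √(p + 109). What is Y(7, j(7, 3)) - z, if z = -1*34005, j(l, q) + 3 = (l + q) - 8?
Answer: 34007 + 6*√3 ≈ 34017.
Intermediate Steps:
j(l, q) = -11 + l + q (j(l, q) = -3 + ((l + q) - 8) = -3 + (-8 + l + q) = -11 + l + q)
z = -34005
Y(W, p) = 2 + √(109 + p) (Y(W, p) = 2 + √(p + 109) = 2 + √(109 + p))
Y(7, j(7, 3)) - z = (2 + √(109 + (-11 + 7 + 3))) - 1*(-34005) = (2 + √(109 - 1)) + 34005 = (2 + √108) + 34005 = (2 + 6*√3) + 34005 = 34007 + 6*√3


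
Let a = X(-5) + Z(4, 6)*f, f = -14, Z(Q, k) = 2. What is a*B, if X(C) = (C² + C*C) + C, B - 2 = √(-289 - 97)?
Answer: 34 + 17*I*√386 ≈ 34.0 + 334.0*I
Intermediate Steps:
B = 2 + I*√386 (B = 2 + √(-289 - 97) = 2 + √(-386) = 2 + I*√386 ≈ 2.0 + 19.647*I)
X(C) = C + 2*C² (X(C) = (C² + C²) + C = 2*C² + C = C + 2*C²)
a = 17 (a = -5*(1 + 2*(-5)) + 2*(-14) = -5*(1 - 10) - 28 = -5*(-9) - 28 = 45 - 28 = 17)
a*B = 17*(2 + I*√386) = 34 + 17*I*√386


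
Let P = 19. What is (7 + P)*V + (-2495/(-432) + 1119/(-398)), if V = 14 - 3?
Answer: 24841649/85968 ≈ 288.96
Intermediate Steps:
V = 11
(7 + P)*V + (-2495/(-432) + 1119/(-398)) = (7 + 19)*11 + (-2495/(-432) + 1119/(-398)) = 26*11 + (-2495*(-1/432) + 1119*(-1/398)) = 286 + (2495/432 - 1119/398) = 286 + 254801/85968 = 24841649/85968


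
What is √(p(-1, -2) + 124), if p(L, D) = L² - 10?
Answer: √115 ≈ 10.724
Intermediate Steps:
p(L, D) = -10 + L²
√(p(-1, -2) + 124) = √((-10 + (-1)²) + 124) = √((-10 + 1) + 124) = √(-9 + 124) = √115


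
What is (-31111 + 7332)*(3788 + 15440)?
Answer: -457222612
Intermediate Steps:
(-31111 + 7332)*(3788 + 15440) = -23779*19228 = -457222612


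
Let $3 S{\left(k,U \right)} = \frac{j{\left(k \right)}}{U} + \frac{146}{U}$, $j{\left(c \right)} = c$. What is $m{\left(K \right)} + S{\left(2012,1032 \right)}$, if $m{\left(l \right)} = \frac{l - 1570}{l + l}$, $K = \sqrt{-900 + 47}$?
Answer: $\frac{1853}{1548} + \frac{785 i \sqrt{853}}{853} \approx 1.197 + 26.878 i$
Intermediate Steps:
$S{\left(k,U \right)} = \frac{146}{3 U} + \frac{k}{3 U}$ ($S{\left(k,U \right)} = \frac{\frac{k}{U} + \frac{146}{U}}{3} = \frac{\frac{146}{U} + \frac{k}{U}}{3} = \frac{146}{3 U} + \frac{k}{3 U}$)
$K = i \sqrt{853}$ ($K = \sqrt{-853} = i \sqrt{853} \approx 29.206 i$)
$m{\left(l \right)} = \frac{-1570 + l}{2 l}$
$m{\left(K \right)} + S{\left(2012,1032 \right)} = \frac{-1570 + i \sqrt{853}}{2 i \sqrt{853}} + \frac{146 + 2012}{3 \cdot 1032} = \frac{- \frac{i \sqrt{853}}{853} \left(-1570 + i \sqrt{853}\right)}{2} + \frac{1}{3} \cdot \frac{1}{1032} \cdot 2158 = - \frac{i \sqrt{853} \left(-1570 + i \sqrt{853}\right)}{1706} + \frac{1079}{1548} = \frac{1079}{1548} - \frac{i \sqrt{853} \left(-1570 + i \sqrt{853}\right)}{1706}$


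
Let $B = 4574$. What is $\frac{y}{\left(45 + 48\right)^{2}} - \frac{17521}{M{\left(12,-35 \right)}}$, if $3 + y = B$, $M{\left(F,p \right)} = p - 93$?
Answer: $\frac{152124217}{1107072} \approx 137.41$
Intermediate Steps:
$M{\left(F,p \right)} = -93 + p$ ($M{\left(F,p \right)} = p - 93 = -93 + p$)
$y = 4571$ ($y = -3 + 4574 = 4571$)
$\frac{y}{\left(45 + 48\right)^{2}} - \frac{17521}{M{\left(12,-35 \right)}} = \frac{4571}{\left(45 + 48\right)^{2}} - \frac{17521}{-93 - 35} = \frac{4571}{93^{2}} - \frac{17521}{-128} = \frac{4571}{8649} - - \frac{17521}{128} = 4571 \cdot \frac{1}{8649} + \frac{17521}{128} = \frac{4571}{8649} + \frac{17521}{128} = \frac{152124217}{1107072}$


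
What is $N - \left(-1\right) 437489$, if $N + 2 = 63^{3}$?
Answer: $687534$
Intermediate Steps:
$N = 250045$ ($N = -2 + 63^{3} = -2 + 250047 = 250045$)
$N - \left(-1\right) 437489 = 250045 - \left(-1\right) 437489 = 250045 - -437489 = 250045 + 437489 = 687534$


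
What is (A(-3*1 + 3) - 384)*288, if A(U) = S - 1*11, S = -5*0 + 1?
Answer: -113472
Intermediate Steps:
S = 1 (S = 0 + 1 = 1)
A(U) = -10 (A(U) = 1 - 1*11 = 1 - 11 = -10)
(A(-3*1 + 3) - 384)*288 = (-10 - 384)*288 = -394*288 = -113472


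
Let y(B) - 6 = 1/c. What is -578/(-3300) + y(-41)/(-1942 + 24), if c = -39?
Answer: 1769444/10285275 ≈ 0.17204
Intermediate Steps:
y(B) = 233/39 (y(B) = 6 + 1/(-39) = 6 - 1/39 = 233/39)
-578/(-3300) + y(-41)/(-1942 + 24) = -578/(-3300) + 233/(39*(-1942 + 24)) = -578*(-1/3300) + (233/39)/(-1918) = 289/1650 + (233/39)*(-1/1918) = 289/1650 - 233/74802 = 1769444/10285275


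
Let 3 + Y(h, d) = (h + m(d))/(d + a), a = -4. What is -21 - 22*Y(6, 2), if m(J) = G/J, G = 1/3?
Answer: 677/6 ≈ 112.83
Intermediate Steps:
G = ⅓ ≈ 0.33333
m(J) = 1/(3*J)
Y(h, d) = -3 + (h + 1/(3*d))/(-4 + d) (Y(h, d) = -3 + (h + 1/(3*d))/(d - 4) = -3 + (h + 1/(3*d))/(-4 + d))
-21 - 22*Y(6, 2) = -21 - 22*(⅓ + 2*(12 + 6 - 3*2))/(2*(-4 + 2)) = -21 - 11*(⅓ + 2*(12 + 6 - 6))/(-2) = -21 - 11*(-1)*(⅓ + 2*12)/2 = -21 - 11*(-1)*(⅓ + 24)/2 = -21 - 11*(-1)*73/(2*3) = -21 - 22*(-73/12) = -21 + 803/6 = 677/6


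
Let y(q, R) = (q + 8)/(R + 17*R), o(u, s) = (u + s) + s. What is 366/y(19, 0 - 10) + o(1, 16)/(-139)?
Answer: -339193/139 ≈ -2440.2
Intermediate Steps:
o(u, s) = u + 2*s (o(u, s) = (s + u) + s = u + 2*s)
y(q, R) = (8 + q)/(18*R) (y(q, R) = (8 + q)/((18*R)) = (8 + q)*(1/(18*R)) = (8 + q)/(18*R))
366/y(19, 0 - 10) + o(1, 16)/(-139) = 366/(((8 + 19)/(18*(0 - 10)))) + (1 + 2*16)/(-139) = 366/(((1/18)*27/(-10))) + (1 + 32)*(-1/139) = 366/(((1/18)*(-⅒)*27)) + 33*(-1/139) = 366/(-3/20) - 33/139 = 366*(-20/3) - 33/139 = -2440 - 33/139 = -339193/139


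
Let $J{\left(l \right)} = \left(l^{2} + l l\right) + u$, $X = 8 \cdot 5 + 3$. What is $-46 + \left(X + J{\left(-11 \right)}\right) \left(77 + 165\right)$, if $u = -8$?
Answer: $66988$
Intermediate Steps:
$X = 43$ ($X = 40 + 3 = 43$)
$J{\left(l \right)} = -8 + 2 l^{2}$ ($J{\left(l \right)} = \left(l^{2} + l l\right) - 8 = \left(l^{2} + l^{2}\right) - 8 = 2 l^{2} - 8 = -8 + 2 l^{2}$)
$-46 + \left(X + J{\left(-11 \right)}\right) \left(77 + 165\right) = -46 + \left(43 - \left(8 - 2 \left(-11\right)^{2}\right)\right) \left(77 + 165\right) = -46 + \left(43 + \left(-8 + 2 \cdot 121\right)\right) 242 = -46 + \left(43 + \left(-8 + 242\right)\right) 242 = -46 + \left(43 + 234\right) 242 = -46 + 277 \cdot 242 = -46 + 67034 = 66988$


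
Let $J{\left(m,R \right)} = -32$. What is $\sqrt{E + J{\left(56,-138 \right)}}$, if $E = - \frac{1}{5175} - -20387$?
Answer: $\frac{2 \sqrt{605688463}}{345} \approx 142.67$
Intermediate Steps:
$E = \frac{105502724}{5175}$ ($E = \left(-1\right) \frac{1}{5175} + 20387 = - \frac{1}{5175} + 20387 = \frac{105502724}{5175} \approx 20387.0$)
$\sqrt{E + J{\left(56,-138 \right)}} = \sqrt{\frac{105502724}{5175} - 32} = \sqrt{\frac{105337124}{5175}} = \frac{2 \sqrt{605688463}}{345}$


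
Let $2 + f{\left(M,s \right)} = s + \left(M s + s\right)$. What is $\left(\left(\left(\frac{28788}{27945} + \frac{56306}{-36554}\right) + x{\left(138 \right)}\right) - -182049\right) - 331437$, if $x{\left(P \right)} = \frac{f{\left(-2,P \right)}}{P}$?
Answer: $- \frac{25433434420438}{170250255} \approx -1.4939 \cdot 10^{5}$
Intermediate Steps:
$f{\left(M,s \right)} = -2 + 2 s + M s$ ($f{\left(M,s \right)} = -2 + \left(s + \left(M s + s\right)\right) = -2 + \left(s + \left(s + M s\right)\right) = -2 + \left(2 s + M s\right) = -2 + 2 s + M s$)
$x{\left(P \right)} = - \frac{2}{P}$ ($x{\left(P \right)} = \frac{-2 + 2 P - 2 P}{P} = - \frac{2}{P}$)
$\left(\left(\left(\frac{28788}{27945} + \frac{56306}{-36554}\right) + x{\left(138 \right)}\right) - -182049\right) - 331437 = \left(\left(\left(\frac{28788}{27945} + \frac{56306}{-36554}\right) - \frac{2}{138}\right) - -182049\right) - 331437 = \left(\left(\left(28788 \cdot \frac{1}{27945} + 56306 \left(- \frac{1}{36554}\right)\right) - \frac{1}{69}\right) + 182049\right) - 331437 = \left(\left(\left(\frac{9596}{9315} - \frac{28153}{18277}\right) - \frac{1}{69}\right) + 182049\right) - 331437 = \left(\left(- \frac{86859103}{170250255} - \frac{1}{69}\right) + 182049\right) - 331437 = \left(- \frac{89326498}{170250255} + 182049\right) - 331437 = \frac{30993799345997}{170250255} - 331437 = - \frac{25433434420438}{170250255}$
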